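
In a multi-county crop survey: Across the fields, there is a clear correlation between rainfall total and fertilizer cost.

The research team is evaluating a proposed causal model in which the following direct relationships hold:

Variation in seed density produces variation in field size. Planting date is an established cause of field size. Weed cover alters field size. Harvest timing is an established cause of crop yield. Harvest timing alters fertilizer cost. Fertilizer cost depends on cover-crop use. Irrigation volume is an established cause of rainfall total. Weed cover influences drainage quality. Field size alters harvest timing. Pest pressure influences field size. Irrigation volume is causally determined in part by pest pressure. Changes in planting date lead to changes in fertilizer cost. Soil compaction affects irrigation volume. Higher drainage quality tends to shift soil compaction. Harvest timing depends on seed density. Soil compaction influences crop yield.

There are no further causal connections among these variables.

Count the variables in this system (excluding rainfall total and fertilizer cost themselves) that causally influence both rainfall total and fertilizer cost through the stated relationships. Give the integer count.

The common causes are: pest pressure (to rainfall total via pest pressure → irrigation volume → rainfall total; to fertilizer cost via pest pressure → field size → harvest timing → fertilizer cost); weed cover (to rainfall total via weed cover → drainage quality → soil compaction → irrigation volume → rainfall total; to fertilizer cost via weed cover → field size → harvest timing → fertilizer cost).
Every other variable lacks a causal path to at least one of rainfall total and fertilizer cost.

2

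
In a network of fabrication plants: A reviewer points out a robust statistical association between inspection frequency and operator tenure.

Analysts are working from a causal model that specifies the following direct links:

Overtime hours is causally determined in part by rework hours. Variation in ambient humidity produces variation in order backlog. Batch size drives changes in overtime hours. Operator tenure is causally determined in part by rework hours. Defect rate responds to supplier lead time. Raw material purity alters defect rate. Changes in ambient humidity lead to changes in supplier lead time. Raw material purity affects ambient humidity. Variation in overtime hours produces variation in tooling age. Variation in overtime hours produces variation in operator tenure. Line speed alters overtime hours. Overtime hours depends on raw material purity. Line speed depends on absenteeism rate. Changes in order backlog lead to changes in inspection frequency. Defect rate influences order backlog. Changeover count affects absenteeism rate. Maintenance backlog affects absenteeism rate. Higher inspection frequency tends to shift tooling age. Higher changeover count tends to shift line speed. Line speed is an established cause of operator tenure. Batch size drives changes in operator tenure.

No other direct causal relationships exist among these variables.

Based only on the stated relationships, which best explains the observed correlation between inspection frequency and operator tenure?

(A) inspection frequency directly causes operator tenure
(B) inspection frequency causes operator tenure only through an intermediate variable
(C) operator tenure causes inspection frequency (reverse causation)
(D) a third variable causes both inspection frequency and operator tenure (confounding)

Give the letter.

Raw material purity causes inspection frequency (raw material purity → ambient humidity → order backlog → inspection frequency) and operator tenure (raw material purity → overtime hours → operator tenure) — a common cause creating the correlation.
There is no stated path from inspection frequency to operator tenure or from operator tenure to inspection frequency, so neither direct nor reverse causation applies.

D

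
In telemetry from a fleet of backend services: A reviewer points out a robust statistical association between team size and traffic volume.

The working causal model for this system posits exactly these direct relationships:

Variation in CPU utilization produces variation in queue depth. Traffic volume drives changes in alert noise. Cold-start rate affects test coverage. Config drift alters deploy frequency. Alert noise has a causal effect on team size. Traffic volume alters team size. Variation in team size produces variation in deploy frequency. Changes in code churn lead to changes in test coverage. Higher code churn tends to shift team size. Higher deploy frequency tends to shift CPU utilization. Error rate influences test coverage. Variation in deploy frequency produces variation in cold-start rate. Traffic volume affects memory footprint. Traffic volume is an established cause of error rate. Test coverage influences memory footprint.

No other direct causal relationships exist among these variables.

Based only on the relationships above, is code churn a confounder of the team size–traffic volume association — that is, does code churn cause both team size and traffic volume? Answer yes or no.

Code churn has no stated causal path to traffic volume. A confounder must cause both variables, so code churn does not qualify.

no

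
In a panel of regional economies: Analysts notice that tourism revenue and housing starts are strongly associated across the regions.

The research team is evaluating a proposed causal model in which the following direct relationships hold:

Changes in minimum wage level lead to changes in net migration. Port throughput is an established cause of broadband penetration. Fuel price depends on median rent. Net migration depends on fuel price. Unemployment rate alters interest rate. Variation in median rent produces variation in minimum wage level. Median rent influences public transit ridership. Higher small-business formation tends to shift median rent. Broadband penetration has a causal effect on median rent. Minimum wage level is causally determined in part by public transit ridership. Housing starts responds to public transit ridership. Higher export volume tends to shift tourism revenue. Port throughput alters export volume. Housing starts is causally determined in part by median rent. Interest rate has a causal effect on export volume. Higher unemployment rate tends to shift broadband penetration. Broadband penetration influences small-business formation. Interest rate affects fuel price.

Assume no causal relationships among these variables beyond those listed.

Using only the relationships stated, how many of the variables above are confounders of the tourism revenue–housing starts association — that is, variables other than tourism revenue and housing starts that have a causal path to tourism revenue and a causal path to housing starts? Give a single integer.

2

The common causes are: port throughput (to tourism revenue via port throughput → export volume → tourism revenue; to housing starts via port throughput → broadband penetration → median rent → housing starts); unemployment rate (to tourism revenue via unemployment rate → interest rate → export volume → tourism revenue; to housing starts via unemployment rate → broadband penetration → median rent → housing starts).
Every other variable lacks a causal path to at least one of tourism revenue and housing starts.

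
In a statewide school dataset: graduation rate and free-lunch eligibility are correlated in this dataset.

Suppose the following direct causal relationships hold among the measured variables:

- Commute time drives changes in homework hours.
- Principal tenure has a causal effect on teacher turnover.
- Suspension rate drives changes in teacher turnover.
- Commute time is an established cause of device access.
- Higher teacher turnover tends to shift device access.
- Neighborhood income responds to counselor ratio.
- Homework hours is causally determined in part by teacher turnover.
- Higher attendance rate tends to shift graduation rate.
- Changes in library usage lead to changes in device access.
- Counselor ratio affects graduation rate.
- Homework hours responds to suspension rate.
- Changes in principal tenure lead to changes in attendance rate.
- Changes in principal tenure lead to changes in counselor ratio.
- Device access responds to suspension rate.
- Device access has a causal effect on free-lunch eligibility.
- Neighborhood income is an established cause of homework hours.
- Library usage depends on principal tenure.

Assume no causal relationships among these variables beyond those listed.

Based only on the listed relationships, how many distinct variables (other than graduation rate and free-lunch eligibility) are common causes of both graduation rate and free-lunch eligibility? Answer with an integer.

1

The common causes are: principal tenure (to graduation rate via principal tenure → attendance rate → graduation rate; to free-lunch eligibility via principal tenure → library usage → device access → free-lunch eligibility).
Every other variable lacks a causal path to at least one of graduation rate and free-lunch eligibility.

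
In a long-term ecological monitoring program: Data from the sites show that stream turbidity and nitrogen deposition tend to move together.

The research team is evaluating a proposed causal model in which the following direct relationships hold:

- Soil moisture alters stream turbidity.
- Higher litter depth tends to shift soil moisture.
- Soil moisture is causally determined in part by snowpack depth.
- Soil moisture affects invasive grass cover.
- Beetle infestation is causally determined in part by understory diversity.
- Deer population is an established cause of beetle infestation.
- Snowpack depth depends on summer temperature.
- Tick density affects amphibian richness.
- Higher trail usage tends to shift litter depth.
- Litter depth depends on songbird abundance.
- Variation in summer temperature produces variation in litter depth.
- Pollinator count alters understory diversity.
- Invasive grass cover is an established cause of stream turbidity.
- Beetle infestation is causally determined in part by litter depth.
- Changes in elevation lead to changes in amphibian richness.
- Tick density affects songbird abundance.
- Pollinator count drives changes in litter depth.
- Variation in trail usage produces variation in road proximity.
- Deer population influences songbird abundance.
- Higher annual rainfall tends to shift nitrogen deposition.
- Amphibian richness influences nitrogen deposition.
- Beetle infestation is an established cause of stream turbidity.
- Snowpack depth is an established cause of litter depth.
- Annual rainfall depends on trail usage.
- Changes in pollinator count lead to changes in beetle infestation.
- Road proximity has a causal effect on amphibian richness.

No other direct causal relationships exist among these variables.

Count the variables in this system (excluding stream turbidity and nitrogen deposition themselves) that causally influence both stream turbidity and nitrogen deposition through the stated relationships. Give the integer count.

2

The common causes are: tick density (to stream turbidity via tick density → songbird abundance → litter depth → beetle infestation → stream turbidity; to nitrogen deposition via tick density → amphibian richness → nitrogen deposition); trail usage (to stream turbidity via trail usage → litter depth → beetle infestation → stream turbidity; to nitrogen deposition via trail usage → annual rainfall → nitrogen deposition).
Every other variable lacks a causal path to at least one of stream turbidity and nitrogen deposition.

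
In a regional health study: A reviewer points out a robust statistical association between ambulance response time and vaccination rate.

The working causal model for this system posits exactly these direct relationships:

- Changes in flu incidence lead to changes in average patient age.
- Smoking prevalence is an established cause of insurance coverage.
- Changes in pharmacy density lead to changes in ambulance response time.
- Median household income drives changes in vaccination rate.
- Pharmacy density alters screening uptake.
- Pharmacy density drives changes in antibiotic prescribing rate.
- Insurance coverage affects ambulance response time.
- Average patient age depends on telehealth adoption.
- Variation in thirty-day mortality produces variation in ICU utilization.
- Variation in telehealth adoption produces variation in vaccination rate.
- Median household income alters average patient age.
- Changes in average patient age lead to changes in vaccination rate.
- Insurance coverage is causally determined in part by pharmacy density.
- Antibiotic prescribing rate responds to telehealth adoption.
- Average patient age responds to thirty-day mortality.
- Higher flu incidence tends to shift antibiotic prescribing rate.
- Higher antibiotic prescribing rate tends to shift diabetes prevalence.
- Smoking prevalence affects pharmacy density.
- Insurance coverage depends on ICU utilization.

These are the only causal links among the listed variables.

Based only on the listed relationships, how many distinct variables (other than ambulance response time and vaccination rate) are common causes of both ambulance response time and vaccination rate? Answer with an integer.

The common causes are: thirty-day mortality (to ambulance response time via thirty-day mortality → ICU utilization → insurance coverage → ambulance response time; to vaccination rate via thirty-day mortality → average patient age → vaccination rate).
Every other variable lacks a causal path to at least one of ambulance response time and vaccination rate.

1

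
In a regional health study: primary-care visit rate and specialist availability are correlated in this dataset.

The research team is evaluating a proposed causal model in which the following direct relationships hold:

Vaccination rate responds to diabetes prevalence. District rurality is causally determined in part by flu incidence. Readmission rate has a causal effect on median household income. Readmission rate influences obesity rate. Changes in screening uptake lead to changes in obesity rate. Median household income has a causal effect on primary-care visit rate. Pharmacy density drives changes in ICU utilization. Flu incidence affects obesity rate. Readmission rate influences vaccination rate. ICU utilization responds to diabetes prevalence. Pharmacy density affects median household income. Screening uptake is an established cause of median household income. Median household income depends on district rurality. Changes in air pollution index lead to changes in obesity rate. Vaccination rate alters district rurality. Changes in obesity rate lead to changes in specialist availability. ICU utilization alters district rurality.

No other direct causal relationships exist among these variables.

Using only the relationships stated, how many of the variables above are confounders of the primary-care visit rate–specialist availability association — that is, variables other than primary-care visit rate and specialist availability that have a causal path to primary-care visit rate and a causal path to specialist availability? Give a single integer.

3

The common causes are: flu incidence (to primary-care visit rate via flu incidence → district rurality → median household income → primary-care visit rate; to specialist availability via flu incidence → obesity rate → specialist availability); readmission rate (to primary-care visit rate via readmission rate → median household income → primary-care visit rate; to specialist availability via readmission rate → obesity rate → specialist availability); screening uptake (to primary-care visit rate via screening uptake → median household income → primary-care visit rate; to specialist availability via screening uptake → obesity rate → specialist availability).
Every other variable lacks a causal path to at least one of primary-care visit rate and specialist availability.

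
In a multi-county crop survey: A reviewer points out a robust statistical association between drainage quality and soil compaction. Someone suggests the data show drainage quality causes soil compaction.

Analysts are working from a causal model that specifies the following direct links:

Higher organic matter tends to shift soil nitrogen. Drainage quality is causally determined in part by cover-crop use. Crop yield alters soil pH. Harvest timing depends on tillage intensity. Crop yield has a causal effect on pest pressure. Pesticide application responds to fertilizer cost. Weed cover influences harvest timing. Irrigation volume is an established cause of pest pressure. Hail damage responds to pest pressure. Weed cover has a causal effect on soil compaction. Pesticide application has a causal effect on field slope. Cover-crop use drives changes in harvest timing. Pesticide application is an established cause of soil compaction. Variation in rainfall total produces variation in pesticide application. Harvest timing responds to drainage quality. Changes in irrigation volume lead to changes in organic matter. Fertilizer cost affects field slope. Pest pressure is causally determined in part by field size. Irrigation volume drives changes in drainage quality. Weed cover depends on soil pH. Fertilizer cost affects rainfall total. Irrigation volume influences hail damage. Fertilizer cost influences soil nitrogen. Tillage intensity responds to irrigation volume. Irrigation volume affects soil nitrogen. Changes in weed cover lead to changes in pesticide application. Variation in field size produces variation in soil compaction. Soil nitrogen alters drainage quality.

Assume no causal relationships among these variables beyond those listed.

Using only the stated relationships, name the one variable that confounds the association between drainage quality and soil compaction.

Fertilizer cost has a causal path to drainage quality (fertilizer cost → soil nitrogen → drainage quality) and a separate causal path to soil compaction (fertilizer cost → pesticide application → soil compaction), so it is a common cause of both.
No stated relationship gives drainage quality a causal route to soil compaction, so the correlation is explained by the shared upstream cause rather than a direct effect.

fertilizer cost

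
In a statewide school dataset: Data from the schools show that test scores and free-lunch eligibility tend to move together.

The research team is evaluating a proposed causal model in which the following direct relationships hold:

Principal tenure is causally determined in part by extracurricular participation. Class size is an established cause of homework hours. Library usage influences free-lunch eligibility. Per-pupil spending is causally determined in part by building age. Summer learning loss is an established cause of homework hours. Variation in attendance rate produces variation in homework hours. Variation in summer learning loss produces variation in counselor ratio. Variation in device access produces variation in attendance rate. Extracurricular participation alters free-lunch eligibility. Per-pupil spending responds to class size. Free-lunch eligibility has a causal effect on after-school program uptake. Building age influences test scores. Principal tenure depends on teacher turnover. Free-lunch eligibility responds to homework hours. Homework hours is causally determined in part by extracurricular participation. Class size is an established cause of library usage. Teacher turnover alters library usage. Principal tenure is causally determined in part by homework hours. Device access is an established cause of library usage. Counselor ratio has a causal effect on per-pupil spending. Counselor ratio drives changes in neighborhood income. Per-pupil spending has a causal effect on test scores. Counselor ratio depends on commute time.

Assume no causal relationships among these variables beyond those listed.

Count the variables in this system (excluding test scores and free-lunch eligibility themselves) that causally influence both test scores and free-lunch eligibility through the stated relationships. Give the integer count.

2

The common causes are: class size (to test scores via class size → per-pupil spending → test scores; to free-lunch eligibility via class size → homework hours → free-lunch eligibility); summer learning loss (to test scores via summer learning loss → counselor ratio → per-pupil spending → test scores; to free-lunch eligibility via summer learning loss → homework hours → free-lunch eligibility).
Every other variable lacks a causal path to at least one of test scores and free-lunch eligibility.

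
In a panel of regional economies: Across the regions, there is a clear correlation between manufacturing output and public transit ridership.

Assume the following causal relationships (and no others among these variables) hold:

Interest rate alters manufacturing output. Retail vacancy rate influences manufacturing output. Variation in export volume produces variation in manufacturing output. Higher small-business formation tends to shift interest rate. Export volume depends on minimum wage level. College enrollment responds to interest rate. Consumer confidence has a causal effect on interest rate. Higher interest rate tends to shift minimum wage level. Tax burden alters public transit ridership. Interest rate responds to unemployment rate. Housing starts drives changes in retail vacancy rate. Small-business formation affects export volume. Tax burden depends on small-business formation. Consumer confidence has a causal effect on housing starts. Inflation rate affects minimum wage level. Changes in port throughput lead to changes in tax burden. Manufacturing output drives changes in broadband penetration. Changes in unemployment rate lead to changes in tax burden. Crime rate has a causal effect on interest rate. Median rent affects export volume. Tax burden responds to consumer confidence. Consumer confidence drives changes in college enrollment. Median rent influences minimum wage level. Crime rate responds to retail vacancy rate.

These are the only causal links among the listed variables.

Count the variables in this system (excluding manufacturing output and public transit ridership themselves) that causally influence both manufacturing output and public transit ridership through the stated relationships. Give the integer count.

3

The common causes are: consumer confidence (to manufacturing output via consumer confidence → interest rate → manufacturing output; to public transit ridership via consumer confidence → tax burden → public transit ridership); small-business formation (to manufacturing output via small-business formation → export volume → manufacturing output; to public transit ridership via small-business formation → tax burden → public transit ridership); unemployment rate (to manufacturing output via unemployment rate → interest rate → manufacturing output; to public transit ridership via unemployment rate → tax burden → public transit ridership).
Every other variable lacks a causal path to at least one of manufacturing output and public transit ridership.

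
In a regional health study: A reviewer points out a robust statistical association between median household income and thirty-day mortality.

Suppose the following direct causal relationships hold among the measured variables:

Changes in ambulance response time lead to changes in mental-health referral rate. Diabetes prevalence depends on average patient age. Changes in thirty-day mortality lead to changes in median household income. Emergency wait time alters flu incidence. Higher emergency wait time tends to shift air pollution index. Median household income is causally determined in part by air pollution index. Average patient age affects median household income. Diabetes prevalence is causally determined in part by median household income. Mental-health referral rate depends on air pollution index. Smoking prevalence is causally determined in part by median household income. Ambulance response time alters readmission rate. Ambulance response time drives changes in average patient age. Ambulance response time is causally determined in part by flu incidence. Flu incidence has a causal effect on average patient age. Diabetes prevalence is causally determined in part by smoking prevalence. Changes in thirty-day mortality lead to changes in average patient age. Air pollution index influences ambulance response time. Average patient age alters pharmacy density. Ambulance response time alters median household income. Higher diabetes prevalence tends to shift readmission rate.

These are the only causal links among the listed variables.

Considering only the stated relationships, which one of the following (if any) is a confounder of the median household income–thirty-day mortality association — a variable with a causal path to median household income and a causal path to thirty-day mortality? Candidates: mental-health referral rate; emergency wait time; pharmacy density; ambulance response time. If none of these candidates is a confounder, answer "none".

none

None of the listed candidates has causal paths to both median household income and thirty-day mortality in the stated relationships, so none is a common cause.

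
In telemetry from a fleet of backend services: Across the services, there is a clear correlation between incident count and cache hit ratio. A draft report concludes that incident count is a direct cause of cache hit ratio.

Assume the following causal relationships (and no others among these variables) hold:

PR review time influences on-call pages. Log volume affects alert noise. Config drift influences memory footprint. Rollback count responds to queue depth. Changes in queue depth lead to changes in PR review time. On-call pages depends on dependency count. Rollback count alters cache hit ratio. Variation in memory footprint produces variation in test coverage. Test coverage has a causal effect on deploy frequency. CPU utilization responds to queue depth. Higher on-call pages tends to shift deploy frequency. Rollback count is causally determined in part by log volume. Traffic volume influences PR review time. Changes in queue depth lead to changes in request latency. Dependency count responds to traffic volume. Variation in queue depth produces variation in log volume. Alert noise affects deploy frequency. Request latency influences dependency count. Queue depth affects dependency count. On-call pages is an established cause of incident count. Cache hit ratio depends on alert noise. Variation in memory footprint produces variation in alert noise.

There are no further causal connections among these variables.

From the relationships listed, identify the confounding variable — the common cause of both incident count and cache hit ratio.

Queue depth has a causal path to incident count (queue depth → dependency count → on-call pages → incident count) and a separate causal path to cache hit ratio (queue depth → rollback count → cache hit ratio), so it is a common cause of both.
No stated relationship gives incident count a causal route to cache hit ratio, so the correlation is explained by the shared upstream cause rather than a direct effect.

queue depth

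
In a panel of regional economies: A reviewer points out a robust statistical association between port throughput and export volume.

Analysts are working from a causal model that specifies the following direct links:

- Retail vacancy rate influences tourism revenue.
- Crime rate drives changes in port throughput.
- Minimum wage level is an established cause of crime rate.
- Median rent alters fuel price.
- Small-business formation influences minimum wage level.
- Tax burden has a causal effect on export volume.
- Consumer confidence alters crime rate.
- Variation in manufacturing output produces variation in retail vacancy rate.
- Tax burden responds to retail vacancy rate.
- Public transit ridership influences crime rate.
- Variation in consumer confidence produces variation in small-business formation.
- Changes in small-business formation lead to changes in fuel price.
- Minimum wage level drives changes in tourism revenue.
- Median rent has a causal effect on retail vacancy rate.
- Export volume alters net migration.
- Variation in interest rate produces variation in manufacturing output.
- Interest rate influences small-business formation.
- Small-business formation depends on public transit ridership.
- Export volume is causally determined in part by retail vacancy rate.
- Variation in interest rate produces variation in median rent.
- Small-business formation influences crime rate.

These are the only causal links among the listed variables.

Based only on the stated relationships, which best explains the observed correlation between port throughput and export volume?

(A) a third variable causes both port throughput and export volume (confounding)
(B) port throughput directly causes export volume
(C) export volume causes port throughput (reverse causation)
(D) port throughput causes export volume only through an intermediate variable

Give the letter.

Interest rate causes port throughput (interest rate → small-business formation → crime rate → port throughput) and export volume (interest rate → manufacturing output → retail vacancy rate → export volume) — a common cause creating the correlation.
There is no stated path from port throughput to export volume or from export volume to port throughput, so neither direct nor reverse causation applies.

A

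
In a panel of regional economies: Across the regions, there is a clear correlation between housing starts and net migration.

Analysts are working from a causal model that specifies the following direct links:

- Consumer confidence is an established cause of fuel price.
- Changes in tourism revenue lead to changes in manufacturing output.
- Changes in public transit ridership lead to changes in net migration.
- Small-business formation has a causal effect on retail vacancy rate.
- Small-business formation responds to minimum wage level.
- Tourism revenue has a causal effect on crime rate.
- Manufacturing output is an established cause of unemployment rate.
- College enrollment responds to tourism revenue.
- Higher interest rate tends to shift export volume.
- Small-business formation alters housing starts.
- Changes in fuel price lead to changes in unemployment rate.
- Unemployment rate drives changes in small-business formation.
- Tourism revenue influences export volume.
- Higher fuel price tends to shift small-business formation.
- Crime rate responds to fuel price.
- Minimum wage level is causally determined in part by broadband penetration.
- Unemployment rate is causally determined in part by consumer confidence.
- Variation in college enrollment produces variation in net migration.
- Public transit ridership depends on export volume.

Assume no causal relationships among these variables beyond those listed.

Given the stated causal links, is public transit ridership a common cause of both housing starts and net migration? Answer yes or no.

Public transit ridership has no stated causal path to housing starts. A confounder must cause both variables, so public transit ridership does not qualify.

no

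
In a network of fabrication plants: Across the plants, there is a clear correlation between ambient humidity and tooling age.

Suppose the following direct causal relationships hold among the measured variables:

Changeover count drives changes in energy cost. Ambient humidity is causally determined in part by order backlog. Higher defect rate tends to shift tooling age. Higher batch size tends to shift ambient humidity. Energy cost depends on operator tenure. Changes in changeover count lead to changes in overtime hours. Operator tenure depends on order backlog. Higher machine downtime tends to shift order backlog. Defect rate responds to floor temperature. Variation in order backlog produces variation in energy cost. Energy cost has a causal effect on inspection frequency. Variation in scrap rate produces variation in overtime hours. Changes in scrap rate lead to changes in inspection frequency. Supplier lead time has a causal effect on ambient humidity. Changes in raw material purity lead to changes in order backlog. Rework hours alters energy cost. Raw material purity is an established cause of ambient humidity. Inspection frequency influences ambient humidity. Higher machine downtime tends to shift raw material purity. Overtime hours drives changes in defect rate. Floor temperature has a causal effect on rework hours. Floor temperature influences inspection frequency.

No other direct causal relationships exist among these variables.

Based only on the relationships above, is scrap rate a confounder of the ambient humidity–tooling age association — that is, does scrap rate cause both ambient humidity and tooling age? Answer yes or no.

yes

Scrap rate has a causal path to ambient humidity (scrap rate → inspection frequency → ambient humidity) and to tooling age (scrap rate → overtime hours → defect rate → tooling age), so it is a common cause of both — a confounder.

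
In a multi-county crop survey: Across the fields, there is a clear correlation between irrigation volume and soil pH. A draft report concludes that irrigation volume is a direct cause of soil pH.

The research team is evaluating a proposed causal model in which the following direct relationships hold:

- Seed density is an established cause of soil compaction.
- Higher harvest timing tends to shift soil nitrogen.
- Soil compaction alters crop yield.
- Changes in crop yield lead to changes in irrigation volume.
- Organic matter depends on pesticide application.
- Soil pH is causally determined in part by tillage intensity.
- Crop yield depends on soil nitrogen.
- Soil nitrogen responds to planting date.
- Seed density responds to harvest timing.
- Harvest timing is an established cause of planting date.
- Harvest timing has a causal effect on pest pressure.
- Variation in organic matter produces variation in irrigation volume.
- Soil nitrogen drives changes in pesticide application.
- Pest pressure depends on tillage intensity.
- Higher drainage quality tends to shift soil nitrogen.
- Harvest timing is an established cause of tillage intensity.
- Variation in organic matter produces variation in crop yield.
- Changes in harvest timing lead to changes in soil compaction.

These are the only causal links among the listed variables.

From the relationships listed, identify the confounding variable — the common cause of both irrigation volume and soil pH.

Harvest timing has a causal path to irrigation volume (harvest timing → soil nitrogen → crop yield → irrigation volume) and a separate causal path to soil pH (harvest timing → tillage intensity → soil pH), so it is a common cause of both.
No stated relationship gives irrigation volume a causal route to soil pH, so the correlation is explained by the shared upstream cause rather than a direct effect.

harvest timing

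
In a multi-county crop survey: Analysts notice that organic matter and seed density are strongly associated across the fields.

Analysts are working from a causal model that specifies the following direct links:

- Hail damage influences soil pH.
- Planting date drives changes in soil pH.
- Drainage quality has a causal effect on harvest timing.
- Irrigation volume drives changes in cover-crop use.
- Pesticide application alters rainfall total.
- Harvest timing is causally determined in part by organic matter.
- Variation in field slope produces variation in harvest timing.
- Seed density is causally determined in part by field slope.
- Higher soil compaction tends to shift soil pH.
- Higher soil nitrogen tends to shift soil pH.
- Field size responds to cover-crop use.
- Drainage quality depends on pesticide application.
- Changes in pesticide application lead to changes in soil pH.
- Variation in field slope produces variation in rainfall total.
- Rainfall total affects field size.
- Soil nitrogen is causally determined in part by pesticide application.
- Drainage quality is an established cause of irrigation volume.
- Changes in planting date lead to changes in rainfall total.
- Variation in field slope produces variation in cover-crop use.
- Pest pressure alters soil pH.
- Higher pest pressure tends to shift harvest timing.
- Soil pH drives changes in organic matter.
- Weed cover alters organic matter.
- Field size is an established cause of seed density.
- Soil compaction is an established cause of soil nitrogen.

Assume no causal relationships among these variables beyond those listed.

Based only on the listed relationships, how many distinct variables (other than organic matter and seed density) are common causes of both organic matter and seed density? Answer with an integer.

2

The common causes are: pesticide application (to organic matter via pesticide application → soil pH → organic matter; to seed density via pesticide application → rainfall total → field size → seed density); planting date (to organic matter via planting date → soil pH → organic matter; to seed density via planting date → rainfall total → field size → seed density).
Every other variable lacks a causal path to at least one of organic matter and seed density.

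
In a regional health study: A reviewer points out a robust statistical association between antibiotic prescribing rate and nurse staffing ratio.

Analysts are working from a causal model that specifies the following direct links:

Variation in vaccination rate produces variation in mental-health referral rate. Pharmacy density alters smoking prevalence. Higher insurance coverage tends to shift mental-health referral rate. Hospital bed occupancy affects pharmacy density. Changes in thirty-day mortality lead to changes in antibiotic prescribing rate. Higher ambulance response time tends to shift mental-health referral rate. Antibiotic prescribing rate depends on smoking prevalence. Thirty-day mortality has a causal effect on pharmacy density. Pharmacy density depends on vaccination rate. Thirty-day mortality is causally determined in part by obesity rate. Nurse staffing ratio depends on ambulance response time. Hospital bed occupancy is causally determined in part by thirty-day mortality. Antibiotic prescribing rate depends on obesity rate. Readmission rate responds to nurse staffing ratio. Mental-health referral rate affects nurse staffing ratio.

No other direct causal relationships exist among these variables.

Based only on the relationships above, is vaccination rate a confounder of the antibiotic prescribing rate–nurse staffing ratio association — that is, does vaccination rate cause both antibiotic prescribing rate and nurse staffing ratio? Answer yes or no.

yes

Vaccination rate has a causal path to antibiotic prescribing rate (vaccination rate → pharmacy density → smoking prevalence → antibiotic prescribing rate) and to nurse staffing ratio (vaccination rate → mental-health referral rate → nurse staffing ratio), so it is a common cause of both — a confounder.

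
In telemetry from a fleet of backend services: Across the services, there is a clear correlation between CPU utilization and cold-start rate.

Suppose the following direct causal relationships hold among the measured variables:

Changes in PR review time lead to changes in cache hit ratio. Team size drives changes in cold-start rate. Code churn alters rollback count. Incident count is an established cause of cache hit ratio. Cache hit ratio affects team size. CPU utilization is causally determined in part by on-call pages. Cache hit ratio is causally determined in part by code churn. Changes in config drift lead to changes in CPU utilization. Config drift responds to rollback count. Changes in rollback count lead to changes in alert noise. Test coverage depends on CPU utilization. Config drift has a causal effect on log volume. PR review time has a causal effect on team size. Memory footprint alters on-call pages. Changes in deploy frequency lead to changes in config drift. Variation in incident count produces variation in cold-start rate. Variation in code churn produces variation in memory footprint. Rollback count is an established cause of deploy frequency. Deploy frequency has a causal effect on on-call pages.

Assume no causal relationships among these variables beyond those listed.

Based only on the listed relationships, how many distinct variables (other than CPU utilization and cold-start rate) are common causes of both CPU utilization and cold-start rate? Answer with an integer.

1

The common causes are: code churn (to CPU utilization via code churn → rollback count → config drift → CPU utilization; to cold-start rate via code churn → cache hit ratio → team size → cold-start rate).
Every other variable lacks a causal path to at least one of CPU utilization and cold-start rate.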